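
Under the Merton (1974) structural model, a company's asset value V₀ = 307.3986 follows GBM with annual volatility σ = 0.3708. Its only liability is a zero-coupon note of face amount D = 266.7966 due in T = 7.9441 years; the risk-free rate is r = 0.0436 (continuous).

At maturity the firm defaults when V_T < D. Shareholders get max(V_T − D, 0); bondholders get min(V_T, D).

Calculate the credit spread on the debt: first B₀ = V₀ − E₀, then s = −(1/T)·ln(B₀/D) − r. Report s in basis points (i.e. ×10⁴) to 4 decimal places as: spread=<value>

Equity is a call on the firm's assets struck at D = 266.7966:
d₁ = [ln(V₀/D) + (r + σ²/2)T] / (σ√T)
   = [ln(307.3986/266.7966) + (0.0436 + 0.5·0.3708²)·7.9441] / (0.3708·√7.9441)
   = [0.141659 + 0.892490] / 1.045110 = 0.989512
d₂ = d₁ − σ√T = 0.989512 − 1.045110 = -0.055598
N(d₁) = 0.838794,  N(d₂) = 0.477831,  e^(−rT) = 0.707256
E₀ = V₀·N(d₁) − D·e^(−rT)·N(d₂)
   = 307.3986·0.838794 − 266.7966·0.707256·0.477831 = 167.680415
B₀ = V₀ − E₀ = 307.3986 − 167.680415 = 139.718185
spread = −(1/T)·ln(B₀/D) − r = −(1/7.9441)·ln(139.718185/266.7966) − 0.0436 = 0.03782636
in basis points: 0.03782636 × 10⁴ = 378.2636 bp

spread=378.2636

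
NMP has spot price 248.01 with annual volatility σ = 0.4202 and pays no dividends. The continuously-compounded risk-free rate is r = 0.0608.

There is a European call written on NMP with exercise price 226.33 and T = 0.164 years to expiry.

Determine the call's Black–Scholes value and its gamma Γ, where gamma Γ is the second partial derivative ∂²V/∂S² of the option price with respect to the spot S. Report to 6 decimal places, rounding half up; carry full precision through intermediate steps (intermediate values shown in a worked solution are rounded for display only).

price = 30.721250
Γ = 0.007495

σ√T = 0.4202·√0.164 = 0.170168
d₁ = (ln(S/K) + (r+σ²/2)T) / (σ√T) = (ln(248.01/226.33) + (0.0608+0.4202²/2)·0.164) / 0.170168 = (0.091475 + 0.024450) / 0.170168 = 0.681237
d₂ = d₁ − σ√T = 0.681237 − 0.170168 = 0.511069
e^{−rT} = 0.990078
N(d₁) = 0.752139,  N(d₂) = 0.695349
Call price V = S·N(d₁) − K·e^{−rT}·N(d₂) = 186.538040 − 155.816790 = 30.721250
φ(d₁) = (1/√(2π))·e^{−d₁²/2} = 0.316327
Γ = φ(d₁) / (S·σ·√T) = 0.007495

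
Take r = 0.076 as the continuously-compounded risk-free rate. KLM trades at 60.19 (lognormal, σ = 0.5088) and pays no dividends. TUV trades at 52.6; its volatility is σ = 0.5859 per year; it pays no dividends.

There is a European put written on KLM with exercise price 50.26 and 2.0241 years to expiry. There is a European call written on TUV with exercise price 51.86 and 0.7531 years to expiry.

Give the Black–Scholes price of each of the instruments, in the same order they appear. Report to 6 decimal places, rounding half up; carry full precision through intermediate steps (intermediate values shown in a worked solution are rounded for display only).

[KLM put K=50.26]
σ√T = 0.5088·√2.0241 = 0.723874
d₁ = (ln(S/K) + (r+σ²/2)T) / (σ√T) = (ln(60.19/50.26) + (0.076+0.5088²/2)·2.0241) / 0.723874 = (0.180297 + 0.415829) / 0.723874 = 0.823520
d₂ = d₁ − σ√T = 0.823520 − 0.723874 = 0.099646
e^{−rT} = 0.857416
N(−d₁) = 0.205106,  N(−d₂) = 0.460313
price = K·e^{−rT}·N(−d₂) − S·N(−d₁) = 19.836594 − 12.345333 = 7.491261
[TUV call K=51.86]
σ√T = 0.5859·√0.7531 = 0.508452
d₁ = (ln(S/K) + (r+σ²/2)T) / (σ√T) = (ln(52.6/51.86) + (0.076+0.5859²/2)·0.7531) / 0.508452 = (0.014168 + 0.186497) / 0.508452 = 0.394660
d₂ = d₁ − σ√T = 0.394660 − 0.508452 = -0.113792
e^{−rT} = 0.944372
N(d₁) = 0.653453,  N(d₂) = 0.454701
price = S·N(d₁) − K·e^{−rT}·N(d₂) = 34.371631 − 22.269050 = 12.102582

price(KLM put K=50.26) = 7.491261
price(TUV call K=51.86) = 12.102582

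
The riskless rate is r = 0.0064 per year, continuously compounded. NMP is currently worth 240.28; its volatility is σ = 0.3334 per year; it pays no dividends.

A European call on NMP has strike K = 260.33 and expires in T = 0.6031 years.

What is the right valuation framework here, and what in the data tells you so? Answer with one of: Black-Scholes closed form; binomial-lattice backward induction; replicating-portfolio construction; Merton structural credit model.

Key observation: a European claim on NMP (strike 260.33) — a lognormal (GBM) underlying with constant rate and volatility — has an exact closed-form value; no lattice or capital structure is involved.

framework: Black-Scholes closed form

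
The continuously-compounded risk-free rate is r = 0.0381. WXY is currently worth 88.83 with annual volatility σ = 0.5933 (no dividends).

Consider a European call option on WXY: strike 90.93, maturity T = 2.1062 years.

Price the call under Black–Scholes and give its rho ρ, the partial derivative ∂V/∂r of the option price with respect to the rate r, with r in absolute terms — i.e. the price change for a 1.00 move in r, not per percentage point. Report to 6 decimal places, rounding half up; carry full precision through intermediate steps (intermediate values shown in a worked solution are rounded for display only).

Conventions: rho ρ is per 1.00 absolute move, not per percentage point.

σ√T = 0.5933·√2.1062 = 0.861042
d₁ = (ln(S/K) + (r+σ²/2)T) / (σ√T) = (ln(88.83/90.93) + (0.0381+0.5933²/2)·2.1062) / 0.861042 = (-0.023366 + 0.450943) / 0.861042 = 0.496581
d₂ = d₁ − σ√T = 0.496581 − 0.861042 = -0.364461
e^{−rT} = 0.922889
N(d₁) = 0.690258,  N(d₂) = 0.357757
Call price V = S·N(d₁) − K·e^{−rT}·N(d₂) = 61.315597 − 30.022367 = 31.293230
ρ = K·T·e^{−rT}·N(d₂) = 63.233110

price = 31.293230
ρ = 63.233110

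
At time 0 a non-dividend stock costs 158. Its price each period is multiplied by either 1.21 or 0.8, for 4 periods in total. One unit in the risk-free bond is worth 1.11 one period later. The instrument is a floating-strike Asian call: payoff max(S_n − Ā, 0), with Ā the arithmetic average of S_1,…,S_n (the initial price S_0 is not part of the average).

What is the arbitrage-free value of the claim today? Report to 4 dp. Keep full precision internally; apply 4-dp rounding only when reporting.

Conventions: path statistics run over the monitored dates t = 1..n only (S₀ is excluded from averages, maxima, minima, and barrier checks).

price = 24.8375

With p* = (R−d)/(u−d) = 0.7561, sum probability × payoff across the paths and divide by R^4.
Enumerate all 2^4 = 16 price paths (U = up ×1.21, D = down ×0.8); each path with k up-moves has probability p*^k·(1−p*)^(4−k).
DDDD: Ā=93.2832, payoff=0.0000, prob=0.003539
UDDD: Ā=141.0908, payoff=0.0000, prob=0.010970
DUDD: Ā=124.8958, payoff=0.0000, prob=0.010970
UUDD: Ā=188.9050, payoff=0.0000, prob=0.034009
DDUD: Ā=111.9398, payoff=0.0000, prob=0.010970
UDUD: Ā=169.3090, payoff=0.0000, prob=0.034009
DUUD: Ā=153.1140, payoff=0.0000, prob=0.034009
UUUD: Ā=231.5849, payoff=0.0000, prob=0.105426
DDDU: Ā=101.5750, payoff=0.0000, prob=0.010970
UDDU: Ā=153.6322, payoff=0.0000, prob=0.034009
DUDU: Ā=137.4372, payoff=10.6125, prob=0.034009
UUDU: Ā=207.8738, payoff=16.0515, prob=0.105426
DDUU: Ā=124.4812, payoff=23.5685, prob=0.034009
UDUU: Ā=188.2779, payoff=35.6474, prob=0.105426
DUUU: Ā=172.0829, payoff=51.8424, prob=0.105426
UUUU: Ā=260.2754, payoff=78.4117, prob=0.326822
Price = Σ prob·payoff / R^4 = 37.705105 / 1.518070 = 24.8375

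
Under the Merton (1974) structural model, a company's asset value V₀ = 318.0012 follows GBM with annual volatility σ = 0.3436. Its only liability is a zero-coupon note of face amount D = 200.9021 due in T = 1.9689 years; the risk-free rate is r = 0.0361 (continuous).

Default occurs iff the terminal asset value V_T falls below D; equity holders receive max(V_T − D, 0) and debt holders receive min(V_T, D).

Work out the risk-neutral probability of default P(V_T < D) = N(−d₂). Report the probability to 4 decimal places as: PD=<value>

With assets at 318.0012 and a single debt payment of 200.9021 at 1.9689 years:
d₁ = [ln(V₀/D) + (r + σ²/2)T] / (σ√T)
   = [ln(318.0012/200.9021) + (0.0361 + 0.5·0.3436²)·1.9689] / (0.3436·√1.9689)
   = [0.459237 + 0.187302] / 0.482131 = 1.341005
d₂ = d₁ − σ√T = 1.341005 − 0.482131 = 0.858874
risk-neutral PD = N(−d₂) = N(-0.858874) = 0.195205

PD=0.1952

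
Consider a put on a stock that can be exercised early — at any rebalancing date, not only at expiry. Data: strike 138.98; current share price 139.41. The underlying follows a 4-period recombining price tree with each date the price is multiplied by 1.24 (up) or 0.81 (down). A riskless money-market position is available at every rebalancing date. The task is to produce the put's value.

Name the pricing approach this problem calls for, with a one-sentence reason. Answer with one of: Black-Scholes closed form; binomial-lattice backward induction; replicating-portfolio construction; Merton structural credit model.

framework: binomial-lattice backward induction

Key observation: the exercise right at every one of the 4 steps is what matters: each node needs max(138.98 − S, continuation), which only the stepwise tree valuation starting from spot 139.41 delivers.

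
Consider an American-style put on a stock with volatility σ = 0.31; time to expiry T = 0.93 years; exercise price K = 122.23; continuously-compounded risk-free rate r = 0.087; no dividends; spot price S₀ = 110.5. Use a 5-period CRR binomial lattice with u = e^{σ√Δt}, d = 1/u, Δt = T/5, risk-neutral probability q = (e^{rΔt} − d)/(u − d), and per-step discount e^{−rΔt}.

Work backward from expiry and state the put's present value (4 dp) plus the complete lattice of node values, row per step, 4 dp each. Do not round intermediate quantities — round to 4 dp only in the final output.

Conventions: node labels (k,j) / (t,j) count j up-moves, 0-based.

Δt=0.18600  u=1.14305  d=0.87486  q=0.52745  discount=0.98395
step 5 (expiry): payoffs max(K−S,0) = 65.6002 48.2402 25.5584 0.0000 0.0000 0.0000
k=4: (k=4,j=0): S=64.7305, K−S=57.4995, hold=55.5375 ⇒ V=57.4995 exercise | (k=4,j=1): S=84.5737, K−S=37.6563, hold=35.6943 ⇒ V=37.6563 exercise | (k=4,j=2): S=110.5000, K−S=11.7300, hold=11.8836 ⇒ V=11.8836 continue | (k=4,j=3): S=144.3740, K−S=0.0000, hold=0.0000 ⇒ V=0.0000 continue | (k=4,j=4): S=188.6322, K−S=0.0000, hold=0.0000 ⇒ V=0.0000 continue
k=3: (k=3,j=0): S=73.9898, K−S=48.2402, hold=46.2782 ⇒ V=48.2402 exercise | (k=3,j=1): S=96.6716, K−S=25.5584, hold=23.6761 ⇒ V=25.5584 exercise | (k=3,j=2): S=126.3065, K−S=0.0000, hold=5.5254 ⇒ V=5.5254 continue | (k=3,j=3): S=165.0260, K−S=0.0000, hold=0.0000 ⇒ V=0.0000 continue
k=2: (k=2,j=0): S=84.5737, K−S=37.6563, hold=35.6943 ⇒ V=37.6563 exercise | (k=2,j=1): S=110.5000, K−S=11.7300, hold=14.7513 ⇒ V=14.7513 continue | (k=2,j=2): S=144.3740, K−S=0.0000, hold=2.5691 ⇒ V=2.5691 continue
k=1: (k=1,j=0): S=96.6716, K−S=25.5584, hold=25.1644 ⇒ V=25.5584 exercise | (k=1,j=1): S=126.3065, K−S=0.0000, hold=8.1921 ⇒ V=8.1921 continue
k=0: (k=0,j=0): S=110.5000, K−S=11.7300, hold=16.1352 ⇒ V=16.1352 continue

price = 16.1352
tree:
16.1352
25.5584 8.1921
37.6563 14.7513 2.5691
48.2402 25.5584 5.5254 0.0000
57.4995 37.6563 11.8836 0.0000 0.0000
65.6002 48.2402 25.5584 0.0000 0.0000 0.0000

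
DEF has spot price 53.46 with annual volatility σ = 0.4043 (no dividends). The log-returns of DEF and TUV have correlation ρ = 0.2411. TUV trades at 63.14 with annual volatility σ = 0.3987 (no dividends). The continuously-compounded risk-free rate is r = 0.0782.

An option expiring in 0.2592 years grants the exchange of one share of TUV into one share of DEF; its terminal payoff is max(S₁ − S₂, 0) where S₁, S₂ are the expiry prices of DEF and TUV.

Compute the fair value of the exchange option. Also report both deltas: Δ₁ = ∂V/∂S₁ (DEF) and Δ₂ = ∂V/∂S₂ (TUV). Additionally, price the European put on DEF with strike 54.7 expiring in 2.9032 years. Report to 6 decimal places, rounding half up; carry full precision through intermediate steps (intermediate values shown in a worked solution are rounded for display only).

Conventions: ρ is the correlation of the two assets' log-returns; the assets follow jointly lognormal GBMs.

σ_eff = √(σ₁² + σ₂² − 2ρσ₁σ₂) = √(0.4043² + 0.3987² − 2·0.2411·0.4043·0.3987) = 0.494664
d₁ = (ln(S₁/S₂) + (q₂ − q₁ + σ_eff²/2)T) / (σ_eff√T) = (ln(53.46/63.14) + (0.0 − 0.0 + 0.122346)·0.2592) / 0.251842 = -0.534894
d₂ = d₁ − σ_eff√T = -0.534894 − 0.251842 = -0.786736
N(d₁) = 0.296361,  N(d₂) = 0.215718
V = S₁·e^{−q₁T}·N(d₁) − S₂·e^{−q₂T}·N(d₂) = 15.843486 − 13.620450 = 2.223036
Δ₁ = e^{−q₁T}·N(d₁) = 0.296361;  Δ₂ = −e^{−q₂T}·N(d₂) = -0.215718
[vanilla: DEF put K=54.7]
σ√T = 0.4043·√2.9032 = 0.688878
d₁ = (ln(S/K) + (r+σ²/2)T) / (σ√T) = (ln(53.46/54.7) + (0.0782+0.4043²/2)·2.9032) / 0.688878 = (-0.022930 + 0.464307) / 0.688878 = 0.640718
d₂ = d₁ − σ√T = 0.640718 − 0.688878 = -0.048160
e^{−rT} = 0.796897
N(−d₁) = 0.260853,  N(−d₂) = 0.519205
price = K·e^{−rT}·N(−d₂) − S·N(−d₁) = 22.632296 − 13.945195 = 8.687101

exchange price = 2.223036
Δ1 = 0.296361
Δ2 = -0.215718
price(DEF put K=54.7) = 8.687101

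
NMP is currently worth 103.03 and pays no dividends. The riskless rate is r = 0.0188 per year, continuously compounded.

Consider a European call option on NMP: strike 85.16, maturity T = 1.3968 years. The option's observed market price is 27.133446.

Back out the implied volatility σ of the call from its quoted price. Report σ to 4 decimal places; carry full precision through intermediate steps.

sigma = 0.3460

At σ = 0.3460 the Black–Scholes value reproduces the quote:
σ√T = 0.346·√1.3968 = 0.408925
d₁ = (ln(S/K) + (r+σ²/2)T) / (σ√T) = (ln(103.03/85.16) + (0.0188+0.346²/2)·1.3968) / 0.408925 = (0.190488 + 0.109869) / 0.408925 = 0.734507
d₂ = d₁ − σ√T = 0.734507 − 0.408925 = 0.325582
e^{−rT} = 0.974082
N(d₁) = 0.768680,  N(d₂) = 0.627630
V = S·N(d₁) − K·e^{−rT}·N(d₂) = 79.197103 − 52.063657 = 27.133446 (the quoted price), and the Black–Scholes price is strictly increasing in σ, so σ is unique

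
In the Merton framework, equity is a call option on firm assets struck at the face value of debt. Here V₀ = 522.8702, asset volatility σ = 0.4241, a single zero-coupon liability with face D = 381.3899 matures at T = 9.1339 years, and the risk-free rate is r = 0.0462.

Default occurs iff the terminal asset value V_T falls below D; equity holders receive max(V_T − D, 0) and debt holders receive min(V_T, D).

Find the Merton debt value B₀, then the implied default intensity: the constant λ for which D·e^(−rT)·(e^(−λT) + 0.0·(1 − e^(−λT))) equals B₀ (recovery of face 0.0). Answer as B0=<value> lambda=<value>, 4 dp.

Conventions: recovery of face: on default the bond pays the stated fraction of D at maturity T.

Equity is a call on the firm's assets struck at D = 381.3899:
d₁ = [ln(V₀/D) + (r + σ²/2)T] / (σ√T)
   = [ln(522.8702/381.3899) + (0.0462 + 0.5·0.4241²)·9.1339] / (0.4241·√9.1339)
   = [0.315511 + 1.243402] / 1.281730 = 1.216257
d₂ = d₁ − σ√T = 1.216257 − 1.281730 = -0.065473
N(d₁) = 0.888056,  N(d₂) = 0.473899,  e^(−rT) = 0.655743
E₀ = V₀·N(d₁) − D·e^(−rT)·N(d₂)
   = 522.8702·0.888056 − 381.3899·0.655743·0.473899 = 345.819101
B₀ = V₀ − E₀ = 522.8702 − 345.819101 = 177.051099
e^(−λT) = (B₀·e^(rT)/D − 0)/(1 − 0) = (177.0511·1.524987/381.3899 − 0)/1 = 0.70793879
λ = −ln(0.70793879)/9.1339 = 0.037815

B0=177.0511 lambda=0.0378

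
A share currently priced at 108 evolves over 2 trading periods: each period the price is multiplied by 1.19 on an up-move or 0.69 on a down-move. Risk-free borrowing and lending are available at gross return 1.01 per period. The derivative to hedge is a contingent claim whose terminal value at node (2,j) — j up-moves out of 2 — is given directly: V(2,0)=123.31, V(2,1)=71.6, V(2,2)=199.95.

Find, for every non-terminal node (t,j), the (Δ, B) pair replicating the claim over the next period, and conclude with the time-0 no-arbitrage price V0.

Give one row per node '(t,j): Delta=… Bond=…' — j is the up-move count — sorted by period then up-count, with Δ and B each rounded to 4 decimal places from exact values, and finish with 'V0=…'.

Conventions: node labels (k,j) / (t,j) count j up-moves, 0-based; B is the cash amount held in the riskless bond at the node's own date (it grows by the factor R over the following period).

(0,0): Delta=1.1648 Bond=2.4962
(1,0): Delta=-1.3878 Bond=192.7424
(1,1): Delta=1.9974 Bond=-104.4782
V0=128.2950

Risk-neutral probability p* = (R−d)/(u−d) = (1.01−0.69)/(1.19−0.69) = 0.6400.
Payoffs at expiry: V(2,0)=123.3100, V(2,1)=71.6000, V(2,2)=199.9500
  t=1,j=0: stock 74.5200 → up 88.6788 (V=71.6000), down 51.4188 (V=123.3100). Price 89.3224; hedge Δ=-1.3878, bond B=192.7424.
  t=1,j=1: stock 128.5200 → up 152.9388 (V=199.9500), down 88.6788 (V=71.6000). Price 152.2218; hedge Δ=1.9974, bond B=-104.4782.
  t=0,j=0: stock 108.0000 → up 128.5200 (V=152.2218), down 74.5200 (V=89.3224). Price 128.2950; hedge Δ=1.1648, bond B=2.4962.
Sanity check at the root: Δ(0,0)·S0 + B(0,0) reproduces V0 = 128.2950.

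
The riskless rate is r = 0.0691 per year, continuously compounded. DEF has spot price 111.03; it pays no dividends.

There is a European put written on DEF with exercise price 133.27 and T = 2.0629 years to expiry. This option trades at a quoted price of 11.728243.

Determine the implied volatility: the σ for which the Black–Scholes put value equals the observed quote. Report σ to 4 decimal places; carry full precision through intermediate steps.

sigma = 0.1433

At σ = 0.1433 the Black–Scholes value reproduces the quote:
σ√T = 0.1433·√2.0629 = 0.205819
d₁ = (ln(S/K) + (r+σ²/2)T) / (σ√T) = (ln(111.03/133.27) + (0.0691+0.1433²/2)·2.0629) / 0.205819 = (-0.182577 + 0.163727) / 0.205819 = -0.091583
d₂ = d₁ − σ√T = -0.091583 − 0.205819 = -0.297402
e^{−rT} = 0.867147
N(−d₁) = 0.536486,  N(−d₂) = 0.616920
V = K·e^{−rT}·N(−d₂) − S·N(−d₁) = 71.294228 − 59.565985 = 11.728243 (the observed quote) — the price is monotone increasing in volatility, hence this σ is the only solution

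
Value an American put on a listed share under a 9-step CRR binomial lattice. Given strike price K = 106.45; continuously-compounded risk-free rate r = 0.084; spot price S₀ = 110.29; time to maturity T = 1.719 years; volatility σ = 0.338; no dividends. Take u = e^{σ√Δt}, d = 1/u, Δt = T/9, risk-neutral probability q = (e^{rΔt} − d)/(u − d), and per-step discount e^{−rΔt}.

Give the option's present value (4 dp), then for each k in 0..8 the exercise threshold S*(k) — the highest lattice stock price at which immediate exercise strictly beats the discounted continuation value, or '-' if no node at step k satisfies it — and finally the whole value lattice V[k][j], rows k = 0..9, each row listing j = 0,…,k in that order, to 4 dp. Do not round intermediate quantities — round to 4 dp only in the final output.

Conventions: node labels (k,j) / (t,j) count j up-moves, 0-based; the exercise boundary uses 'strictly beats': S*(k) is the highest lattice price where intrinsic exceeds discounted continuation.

Δt=0.19100, u=1.15919, d=0.86267, q=0.51768, disc=e^(-rΔt)=0.98408
k=9 terminal: V=max(K-S,0) → 77.2651 67.2339 53.7549 35.6429 11.3056 0.0000 0.0000 0.0000 0.0000 0.0000
k=8: j=0 S=33.8307 intr=72.6193 cont=70.9250 V=72.6193[EX]; j=1 S=45.4588 intr=60.9912 cont=59.2970 V=60.9912[EX]; j=2 S=61.0835 intr=45.3665 cont=43.6723 V=45.3665[EX]; j=3 S=82.0786 intr=24.3714 cont=22.6771 V=24.3714[EX]; j=4 S=110.2900 intr=0.0000 cont=5.3661 V=5.3661[hold]; j=5 S=148.1980 intr=0.0000 cont=0.0000 V=0.0000[hold]; j=6 S=199.1354 intr=0.0000 cont=0.0000 V=0.0000[hold]; j=7 S=267.5807 intr=0.0000 cont=0.0000 V=0.0000[hold]; j=8 S=359.5514 intr=0.0000 cont=0.0000 V=0.0000[hold]  S*(8)=82.0786
k=7: j=0 S=39.2161 intr=67.2339 cont=65.5396 V=67.2339[EX]; j=1 S=52.6951 intr=53.7549 cont=52.0606 V=53.7549[EX]; j=2 S=70.8071 intr=35.6429 cont=33.9486 V=35.6429[EX]; j=3 S=95.1444 intr=11.3056 cont=14.3014 V=14.3014[hold]; j=4 S=127.8466 intr=0.0000 cont=2.5470 V=2.5470[hold]; j=5 S=171.7890 intr=0.0000 cont=0.0000 V=0.0000[hold]; j=6 S=230.8350 intr=0.0000 cont=0.0000 V=0.0000[hold]; j=7 S=310.1758 intr=0.0000 cont=0.0000 V=0.0000[hold]  S*(7)=70.8071
k=6: j=0 S=45.4588 intr=60.9912 cont=59.2970 V=60.9912[EX]; j=1 S=61.0835 intr=45.3665 cont=43.6723 V=45.3665[EX]; j=2 S=82.0786 intr=24.3714 cont=24.2033 V=24.3714[EX]; j=3 S=110.2900 intr=0.0000 cont=8.0856 V=8.0856[hold]; j=4 S=148.1980 intr=0.0000 cont=1.2089 V=1.2089[hold]; j=5 S=199.1354 intr=0.0000 cont=0.0000 V=0.0000[hold]; j=6 S=267.5807 intr=0.0000 cont=0.0000 V=0.0000[hold]  S*(6)=82.0786
k=5: j=0 S=52.6951 intr=53.7549 cont=52.0606 V=53.7549[EX]; j=1 S=70.8071 intr=35.6429 cont=33.9486 V=35.6429[EX]; j=2 S=95.1444 intr=11.3056 cont=15.6868 V=15.6868[hold]; j=3 S=127.8466 intr=0.0000 cont=4.4536 V=4.4536[hold]; j=4 S=171.7890 intr=0.0000 cont=0.5738 V=0.5738[hold]; j=5 S=230.8350 intr=0.0000 cont=0.0000 V=0.0000[hold]  S*(5)=70.8071
k=4: j=0 S=61.0835 intr=45.3665 cont=43.6723 V=45.3665[EX]; j=1 S=82.0786 intr=24.3714 cont=24.9091 V=24.9091[hold]; j=2 S=110.2900 intr=0.0000 cont=9.7144 V=9.7144[hold]; j=3 S=148.1980 intr=0.0000 cont=2.4062 V=2.4062[hold]; j=4 S=199.1354 intr=0.0000 cont=0.2723 V=0.2723[hold]  S*(4)=61.0835
k=3: j=0 S=70.8071 intr=35.6429 cont=34.2226 V=35.6429[EX]; j=1 S=95.1444 intr=11.3056 cont=16.7718 V=16.7718[hold]; j=2 S=127.8466 intr=0.0000 cont=5.8367 V=5.8367[hold]; j=3 S=171.7890 intr=0.0000 cont=1.2808 V=1.2808[hold]  S*(3)=70.8071
k=2: j=0 S=82.0786 intr=24.3714 cont=25.4619 V=25.4619[hold]; j=1 S=110.2900 intr=0.0000 cont=10.9340 V=10.9340[hold]; j=2 S=148.1980 intr=0.0000 cont=3.4228 V=3.4228[hold]  S*(2)=-
k=1: j=0 S=95.1444 intr=11.3056 cont=17.6555 V=17.6555[hold]; j=1 S=127.8466 intr=0.0000 cont=6.9335 V=6.9335[hold]  S*(1)=-
k=0: j=0 S=110.2900 intr=0.0000 cont=11.9122 V=11.9122[hold]  S*(0)=-

price = 11.9122
boundary = - - - 70.8071 61.0835 70.8071 82.0786 70.8071 82.0786
tree:
11.9122
17.6555 6.9335
25.4619 10.9340 3.4228
35.6429 16.7718 5.8367 1.2808
45.3665 24.9091 9.7144 2.4062 0.2723
53.7549 35.6429 15.6868 4.4536 0.5738 0.0000
60.9912 45.3665 24.3714 8.0856 1.2089 0.0000 0.0000
67.2339 53.7549 35.6429 14.3014 2.5470 0.0000 0.0000 0.0000
72.6193 60.9912 45.3665 24.3714 5.3661 0.0000 0.0000 0.0000 0.0000
77.2651 67.2339 53.7549 35.6429 11.3056 0.0000 0.0000 0.0000 0.0000 0.0000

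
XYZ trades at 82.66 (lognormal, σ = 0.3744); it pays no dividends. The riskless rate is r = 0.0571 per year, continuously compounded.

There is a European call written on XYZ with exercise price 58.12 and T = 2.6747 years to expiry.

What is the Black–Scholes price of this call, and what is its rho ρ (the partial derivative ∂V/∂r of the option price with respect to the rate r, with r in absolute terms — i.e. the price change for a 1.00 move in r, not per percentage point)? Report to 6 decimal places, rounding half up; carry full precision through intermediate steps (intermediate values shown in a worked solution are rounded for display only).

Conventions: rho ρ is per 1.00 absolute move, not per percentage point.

σ√T = 0.3744·√2.6747 = 0.612313
d₁ = (ln(S/K) + (r+σ²/2)T) / (σ√T) = (ln(82.66/58.12) + (0.0571+0.3744²/2)·2.6747) / 0.612313 = (0.352226 + 0.340189) / 0.612313 = 1.130819
d₂ = d₁ − σ√T = 1.130819 − 0.612313 = 0.518506
e^{−rT} = 0.858365
N(d₁) = 0.870934,  N(d₂) = 0.697947
Call price V = S·N(d₁) − K·e^{−rT}·N(d₂) = 71.991430 − 34.819335 = 37.172095
ρ = K·T·e^{−rT}·N(d₂) = 93.131274

price = 37.172095
ρ = 93.131274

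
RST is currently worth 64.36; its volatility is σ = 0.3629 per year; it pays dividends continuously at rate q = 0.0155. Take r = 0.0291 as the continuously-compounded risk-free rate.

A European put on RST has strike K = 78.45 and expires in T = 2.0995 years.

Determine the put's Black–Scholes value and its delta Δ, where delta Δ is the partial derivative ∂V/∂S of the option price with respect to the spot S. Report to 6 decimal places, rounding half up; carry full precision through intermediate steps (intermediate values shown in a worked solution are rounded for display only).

σ√T = 0.3629·√2.0995 = 0.525829
d₁ = (ln(S/K) + (r−q+σ²/2)T) / (σ√T) = (ln(64.36/78.45) + (0.0291−0.0155+0.3629²/2)·2.0995) / 0.525829 = (-0.197969 + 0.166802) / 0.525829 = -0.059273
d₂ = d₁ − σ√T = -0.059273 − 0.525829 = -0.585103
e^{−rT} = 0.940733
e^{−qT} = 0.967982
N(−d₁) = 0.523633,  N(−d₂) = 0.720761
Put price V = K·e^{−rT}·N(−d₂) − S·e^{−qT}·N(−d₁) = 53.192527 − 32.621952 = 20.570575
Δ = −e^{−qT}·N(−d₁) = -0.506867

price = 20.570575
Δ = -0.506867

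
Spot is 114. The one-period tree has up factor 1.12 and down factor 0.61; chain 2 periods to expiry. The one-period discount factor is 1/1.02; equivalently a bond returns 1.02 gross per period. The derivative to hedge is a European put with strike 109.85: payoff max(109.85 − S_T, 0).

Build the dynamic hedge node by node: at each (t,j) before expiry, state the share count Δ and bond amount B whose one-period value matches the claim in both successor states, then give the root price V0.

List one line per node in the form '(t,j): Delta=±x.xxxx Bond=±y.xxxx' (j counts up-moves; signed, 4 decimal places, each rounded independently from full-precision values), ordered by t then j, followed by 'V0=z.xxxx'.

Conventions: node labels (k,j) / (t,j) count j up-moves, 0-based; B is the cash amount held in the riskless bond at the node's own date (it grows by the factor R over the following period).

(0,0): Delta=-0.5506 Bond=74.9452
(1,0): Delta=-1.0000 Bond=107.6961
(1,1): Delta=-0.4909 Bond=68.8217
V0=12.1780

Under the risk-neutral measure, an up-move has probability p* = (R−d)/(u−d) = 0.8039 and values discount at R = 1.02.
Payoffs at expiry: V(2,0)=67.4306, V(2,1)=31.9652, V(2,2)=0.0000
Node (1,0) S=69.5400: V=(p*·31.9652+(1−p*)·67.4306)/1.02=38.1561; Δ=(31.9652−67.4306)/(77.8848−42.4194)=-1.0000; B=V−Δ·S=107.6961
Node (1,1) S=127.6800: V=(p*·0.0000+(1−p*)·31.9652)/1.02=6.1448; Δ=(0.0000−31.9652)/(143.0016−77.8848)=-0.4909; B=V−Δ·S=68.8217
Node (0,0) S=114.0000: V=(p*·6.1448+(1−p*)·38.1561)/1.02=12.1780; Δ=(6.1448−38.1561)/(127.6800−69.5400)=-0.5506; B=V−Δ·S=74.9452
Verification: the root portfolio costs Δ(0,0)·S0 + B(0,0) = 12.1780, matching V0.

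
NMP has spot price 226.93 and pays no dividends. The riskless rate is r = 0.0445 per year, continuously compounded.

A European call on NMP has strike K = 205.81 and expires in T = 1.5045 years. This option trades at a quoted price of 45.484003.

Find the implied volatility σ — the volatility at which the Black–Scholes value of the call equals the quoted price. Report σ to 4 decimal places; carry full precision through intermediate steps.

At σ = 0.2402 the Black–Scholes value reproduces the quote:
σ√T = 0.2402·√1.5045 = 0.294625
d₁ = (ln(S/K) + (r+σ²/2)T) / (σ√T) = (ln(226.93/205.81) + (0.0445+0.2402²/2)·1.5045) / 0.294625 = (0.097688 + 0.110352) / 0.294625 = 0.706120
d₂ = d₁ − σ√T = 0.706120 − 0.294625 = 0.411495
e^{−rT} = 0.935242
N(d₁) = 0.759943,  N(d₂) = 0.659645
V = S·N(d₁) − K·e^{−rT}·N(d₂) = 172.453900 − 126.969896 = 45.484003 (equal to the quote); since ∂V/∂σ > 0 for all σ, the implied volatility is unique

sigma = 0.2402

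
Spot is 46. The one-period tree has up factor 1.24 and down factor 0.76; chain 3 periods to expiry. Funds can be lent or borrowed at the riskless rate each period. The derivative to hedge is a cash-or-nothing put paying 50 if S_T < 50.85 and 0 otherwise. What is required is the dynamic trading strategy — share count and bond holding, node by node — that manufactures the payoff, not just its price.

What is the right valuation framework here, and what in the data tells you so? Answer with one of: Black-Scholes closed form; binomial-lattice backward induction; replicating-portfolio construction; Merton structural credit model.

Key observation: the task asks for the hedge itself — share and bond holdings at every node of the 3-period tree on spot 46 with factors 1.24/0.76 — which is exactly what the replicating-portfolio construction produces.

framework: replicating-portfolio construction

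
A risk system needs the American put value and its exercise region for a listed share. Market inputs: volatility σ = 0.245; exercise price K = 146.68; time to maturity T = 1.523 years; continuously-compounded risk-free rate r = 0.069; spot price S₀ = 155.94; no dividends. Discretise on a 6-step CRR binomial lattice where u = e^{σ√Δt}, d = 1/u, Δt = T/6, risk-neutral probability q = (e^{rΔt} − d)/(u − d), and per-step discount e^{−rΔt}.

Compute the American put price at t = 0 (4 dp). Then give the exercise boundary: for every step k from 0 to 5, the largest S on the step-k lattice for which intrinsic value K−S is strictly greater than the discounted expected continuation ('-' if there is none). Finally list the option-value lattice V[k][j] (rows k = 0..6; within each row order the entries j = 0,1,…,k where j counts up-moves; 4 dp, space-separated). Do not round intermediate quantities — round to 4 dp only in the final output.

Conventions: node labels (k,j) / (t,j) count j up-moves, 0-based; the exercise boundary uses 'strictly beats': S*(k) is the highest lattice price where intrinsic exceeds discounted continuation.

params: Δt=0.25383 u=1.13138 d=0.88388 q=0.54057 e^(-rΔt)=0.98264
t_6 payoffs: 72.3245 51.5039 24.8532 0.0000 0.0000 0.0000 0.0000
t_5: node(5,0) S=84.1241 payoff=62.5559 vs cont=60.0092 → 62.5559 [stop]  node(5,1) S=107.6801 payoff=38.9999 vs cont=36.4533 → 38.9999 [stop]  node(5,2) S=137.8320 payoff=8.8480 vs cont=11.2201 → 11.2201 [wait]  node(5,3) S=176.4270 payoff=0.0000 vs cont=0.0000 → 0.0000 [wait]  node(5,4) S=225.8290 payoff=0.0000 vs cont=0.0000 → 0.0000 [wait]  node(5,5) S=289.0643 payoff=0.0000 vs cont=0.0000 → 0.0000 [wait]  ⇒ S*(5)=107.6801
t_4: node(4,0) S=95.1761 payoff=51.5039 vs cont=48.9572 → 51.5039 [stop]  node(4,1) S=121.8268 payoff=24.8532 vs cont=23.5666 → 24.8532 [stop]  node(4,2) S=155.9400 payoff=0.0000 vs cont=5.0653 → 5.0653 [wait]  node(4,3) S=199.6054 payoff=0.0000 vs cont=0.0000 → 0.0000 [wait]  node(4,4) S=255.4978 payoff=0.0000 vs cont=0.0000 → 0.0000 [wait]  ⇒ S*(4)=121.8268
t_3: node(3,0) S=107.6801 payoff=38.9999 vs cont=36.4533 → 38.9999 [stop]  node(3,1) S=137.8320 payoff=8.8480 vs cont=13.9107 → 13.9107 [wait]  node(3,2) S=176.4270 payoff=0.0000 vs cont=2.2868 → 2.2868 [wait]  node(3,3) S=225.8290 payoff=0.0000 vs cont=0.0000 → 0.0000 [wait]  ⇒ S*(3)=107.6801
t_2: node(2,0) S=121.8268 payoff=24.8532 vs cont=24.9958 → 24.9958 [wait]  node(2,1) S=155.9400 payoff=0.0000 vs cont=7.4947 → 7.4947 [wait]  node(2,2) S=199.6054 payoff=0.0000 vs cont=1.0324 → 1.0324 [wait]  ⇒ S*(2)=-
t_1: node(1,0) S=137.8320 payoff=8.8480 vs cont=15.2655 → 15.2655 [wait]  node(1,1) S=176.4270 payoff=0.0000 vs cont=3.9319 → 3.9319 [wait]  ⇒ S*(1)=-
t_0: node(0,0) S=155.9400 payoff=0.0000 vs cont=8.9803 → 8.9803 [wait]  ⇒ S*(0)=-

price = 8.9803
boundary = - - - 107.6801 121.8268 107.6801
tree:
8.9803
15.2655 3.9319
24.9958 7.4947 1.0324
38.9999 13.9107 2.2868 0.0000
51.5039 24.8532 5.0653 0.0000 0.0000
62.5559 38.9999 11.2201 0.0000 0.0000 0.0000
72.3245 51.5039 24.8532 0.0000 0.0000 0.0000 0.0000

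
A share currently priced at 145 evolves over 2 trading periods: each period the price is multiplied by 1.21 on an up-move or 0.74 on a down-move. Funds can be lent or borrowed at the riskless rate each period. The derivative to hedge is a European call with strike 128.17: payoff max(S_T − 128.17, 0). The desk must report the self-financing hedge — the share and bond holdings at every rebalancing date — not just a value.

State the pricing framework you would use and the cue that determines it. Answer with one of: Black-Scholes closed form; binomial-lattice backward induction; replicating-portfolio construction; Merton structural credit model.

Key observation: a price alone would not answer the question — the per-node share/bond construction on the spot-145, 1.21/0.74 tree is required, and only the replicating-portfolio method yields it.

framework: replicating-portfolio construction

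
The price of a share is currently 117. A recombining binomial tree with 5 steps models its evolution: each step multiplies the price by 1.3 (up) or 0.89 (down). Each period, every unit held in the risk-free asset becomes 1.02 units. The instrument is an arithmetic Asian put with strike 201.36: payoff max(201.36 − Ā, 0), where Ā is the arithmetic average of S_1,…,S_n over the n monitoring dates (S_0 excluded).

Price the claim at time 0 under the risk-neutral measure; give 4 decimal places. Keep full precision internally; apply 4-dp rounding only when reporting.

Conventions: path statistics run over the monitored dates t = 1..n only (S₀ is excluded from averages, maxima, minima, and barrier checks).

Set p* = 0.3171 (from d < R < u); the path-dependent value is the discounted p*-expectation over all price paths.
Enumerate all 2^5 = 32 price paths (U = up ×1.3, D = down ×0.89); each path with k up-moves has probability p*^k·(1−p*)^(5−k).
DDDDD: Ā=83.6058, payoff=117.7542, prob=0.148549
UDDDD: Ā=122.1208, payoff=79.2392, prob=0.068969
DUDDD: Ā=112.5268, payoff=88.8332, prob=0.068969
UUDDD: Ā=164.3650, payoff=36.9950, prob=0.032021
DDUDD: Ā=103.9882, payoff=97.3718, prob=0.068969
UDUDD: Ā=151.8928, payoff=49.4672, prob=0.032021
DUUDD: Ā=142.2988, payoff=59.0612, prob=0.032021
UUUDD: Ā=207.8522, payoff=0.0000, prob=0.014867
DDDUD: Ā=96.3888, payoff=104.9712, prob=0.068969
UDDUD: Ā=140.7926, payoff=60.5674, prob=0.032021
DUDUD: Ā=131.1986, payoff=70.1614, prob=0.032021
UUDUD: Ā=191.6384, payoff=9.7216, prob=0.014867
DDUUD: Ā=122.6599, payoff=78.7001, prob=0.032021
UDUUD: Ā=179.1662, payoff=22.1938, prob=0.014867
DUUUD: Ā=169.5722, payoff=31.7878, prob=0.014867
UUUUD: Ā=247.6897, payoff=0.0000, prob=0.006903
DDDDU: Ā=89.6253, payoff=111.7347, prob=0.068969
UDDDU: Ā=130.9133, payoff=70.4467, prob=0.032021
DUDDU: Ā=121.3193, payoff=80.0407, prob=0.032021
UUDDU: Ā=177.2080, payoff=24.1520, prob=0.014867
DDUDU: Ā=112.7807, payoff=88.5793, prob=0.032021
UDUDU: Ā=164.7358, payoff=36.6242, prob=0.014867
DUUDU: Ā=155.1418, payoff=46.2182, prob=0.014867
UUUDU: Ā=226.6117, payoff=0.0000, prob=0.006903
DDDUU: Ā=105.1813, payoff=96.1787, prob=0.032021
UDDUU: Ā=153.6356, payoff=47.7244, prob=0.014867
DUDUU: Ā=144.0416, payoff=57.3184, prob=0.014867
UUDUU: Ā=210.3978, payoff=0.0000, prob=0.006903
DDUUU: Ā=135.5029, payoff=65.8571, prob=0.014867
UDUUU: Ā=197.9256, payoff=3.4344, prob=0.006903
DUUUU: Ā=188.3316, payoff=13.0284, prob=0.006903
UUUUU: Ā=275.0911, payoff=0.0000, prob=0.003205
Price = Σ prob·payoff / R^5 = 78.039263 / 1.104081 = 70.6826

price = 70.6826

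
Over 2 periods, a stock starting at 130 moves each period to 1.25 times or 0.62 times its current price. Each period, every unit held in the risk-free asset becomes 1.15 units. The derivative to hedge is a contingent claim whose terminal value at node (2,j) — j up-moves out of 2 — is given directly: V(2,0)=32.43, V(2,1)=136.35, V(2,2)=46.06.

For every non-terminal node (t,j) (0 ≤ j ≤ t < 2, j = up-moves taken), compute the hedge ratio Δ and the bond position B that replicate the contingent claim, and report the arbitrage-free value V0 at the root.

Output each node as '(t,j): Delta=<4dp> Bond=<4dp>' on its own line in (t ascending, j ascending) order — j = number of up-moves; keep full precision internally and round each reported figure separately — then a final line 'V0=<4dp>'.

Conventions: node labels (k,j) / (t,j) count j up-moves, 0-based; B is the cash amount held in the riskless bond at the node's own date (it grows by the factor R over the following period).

Since d<R<u, set p* = (R−d)/(u−d) = 0.8413; price each node as the discounted p*-expectation of its children.
Expiry values: V(2,0)=32.4300, V(2,1)=136.3500, V(2,2)=46.0600
(1,0): S=80.6000. Δ = (V_up−V_dn)/(S_up−S_dn) = (136.3500−32.4300)/(100.7500−49.9720) = 2.0466. V = [p*·136.3500 + (1−p*)·32.4300]/1.15 = 104.2215. B = V − Δ·S = -60.7308.
(1,1): S=162.5000. Δ = (V_up−V_dn)/(S_up−S_dn) = (46.0600−136.3500)/(203.1250−100.7500) = -0.8820. V = [p*·46.0600 + (1−p*)·136.3500]/1.15 = 52.5146. B = V − Δ·S = 195.8320.
(0,0): S=130.0000. Δ = (V_up−V_dn)/(S_up−S_dn) = (52.5146−104.2215)/(162.5000−80.6000) = -0.6313. V = [p*·52.5146 + (1−p*)·104.2215]/1.15 = 52.8018. B = V − Δ·S = 134.8763.
As a check, the time-0 holding Δ(0,0)·S0 + B(0,0) comes to 52.8018 — exactly V0.

(0,0): Delta=-0.6313 Bond=134.8763
(1,0): Delta=2.0466 Bond=-60.7308
(1,1): Delta=-0.8820 Bond=195.8320
V0=52.8018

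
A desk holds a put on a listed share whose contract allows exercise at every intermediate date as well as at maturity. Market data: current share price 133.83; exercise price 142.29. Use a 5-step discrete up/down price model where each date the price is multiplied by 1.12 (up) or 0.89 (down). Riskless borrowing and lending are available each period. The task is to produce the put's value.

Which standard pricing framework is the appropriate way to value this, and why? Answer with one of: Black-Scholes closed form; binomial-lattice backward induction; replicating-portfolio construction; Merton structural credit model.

Key observation: the exercise right at every one of the 5 steps is what matters: each node needs max(142.29 − S, continuation), which only the stepwise tree valuation starting from spot 133.83 delivers.

framework: binomial-lattice backward induction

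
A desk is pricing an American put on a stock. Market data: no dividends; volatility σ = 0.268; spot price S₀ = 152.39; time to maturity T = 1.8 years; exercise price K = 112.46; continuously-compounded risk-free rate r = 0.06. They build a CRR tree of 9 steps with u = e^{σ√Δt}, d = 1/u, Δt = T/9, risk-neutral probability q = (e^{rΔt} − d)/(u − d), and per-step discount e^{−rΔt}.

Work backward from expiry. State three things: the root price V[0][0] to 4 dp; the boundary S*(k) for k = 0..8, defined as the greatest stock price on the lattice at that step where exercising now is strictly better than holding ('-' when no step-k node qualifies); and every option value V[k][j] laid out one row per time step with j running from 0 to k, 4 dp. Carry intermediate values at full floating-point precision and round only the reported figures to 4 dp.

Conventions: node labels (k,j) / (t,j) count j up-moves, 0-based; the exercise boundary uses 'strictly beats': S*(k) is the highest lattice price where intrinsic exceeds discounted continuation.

price = 3.1277
boundary = - - - - - 83.6948 74.2415 83.6948 94.3518
tree:
3.1277
5.1425 1.3428
8.2692 2.3792 0.4184
12.9524 4.1436 0.8078 0.0691
19.6642 7.0653 1.5462 0.1458 0.0000
28.7652 11.7300 2.9288 0.3075 0.0000 0.0000
38.2185 18.8095 5.4755 0.6489 0.0000 0.0000 0.0000
46.6040 28.7652 10.0676 1.3690 0.0000 0.0000 0.0000 0.0000
54.0424 38.2185 18.1082 2.8885 0.0000 0.0000 0.0000 0.0000 0.0000
60.6406 46.6040 28.7652 6.0943 0.0000 0.0000 0.0000 0.0000 0.0000 0.0000

params: Δt=0.20000 u=1.12733 d=0.88705 q=0.52031 e^(-rΔt)=0.98807
t_9 payoffs: 60.6406 46.6040 28.7652 6.0943 0.0000 0.0000 0.0000 0.0000 0.0000 0.0000
t_8: node(8,0) S=58.4176 payoff=54.0424 vs cont=52.7010 → 54.0424 [stop]  node(8,1) S=74.2415 payoff=38.2185 vs cont=36.8770 → 38.2185 [stop]  node(8,2) S=94.3518 payoff=18.1082 vs cont=16.7668 → 18.1082 [stop]  node(8,3) S=119.9094 payoff=0.0000 vs cont=2.8885 → 2.8885 [wait]  node(8,4) S=152.3900 payoff=0.0000 vs cont=0.0000 → 0.0000 [wait]  node(8,5) S=193.6688 payoff=0.0000 vs cont=0.0000 → 0.0000 [wait]  node(8,6) S=246.1291 payoff=0.0000 vs cont=0.0000 → 0.0000 [wait]  node(8,7) S=312.7995 payoff=0.0000 vs cont=0.0000 → 0.0000 [wait]  node(8,8) S=397.5294 payoff=0.0000 vs cont=0.0000 → 0.0000 [wait]  ⇒ S*(8)=94.3518
t_7: node(7,0) S=65.8560 payoff=46.6040 vs cont=45.2626 → 46.6040 [stop]  node(7,1) S=83.6948 payoff=28.7652 vs cont=27.4237 → 28.7652 [stop]  node(7,2) S=106.3657 payoff=6.0943 vs cont=10.0676 → 10.0676 [wait]  node(7,3) S=135.1776 payoff=0.0000 vs cont=1.3690 → 1.3690 [wait]  node(7,4) S=171.7940 payoff=0.0000 vs cont=0.0000 → 0.0000 [wait]  node(7,5) S=218.3289 payoff=0.0000 vs cont=0.0000 → 0.0000 [wait]  node(7,6) S=277.4690 payoff=0.0000 vs cont=0.0000 → 0.0000 [wait]  node(7,7) S=352.6287 payoff=0.0000 vs cont=0.0000 → 0.0000 [wait]  ⇒ S*(7)=83.6948
t_6: node(6,0) S=74.2415 payoff=38.2185 vs cont=36.8770 → 38.2185 [stop]  node(6,1) S=94.3518 payoff=18.1082 vs cont=18.8095 → 18.8095 [wait]  node(6,2) S=119.9094 payoff=0.0000 vs cont=5.4755 → 5.4755 [wait]  node(6,3) S=152.3900 payoff=0.0000 vs cont=0.6489 → 0.6489 [wait]  node(6,4) S=193.6688 payoff=0.0000 vs cont=0.0000 → 0.0000 [wait]  node(6,5) S=246.1291 payoff=0.0000 vs cont=0.0000 → 0.0000 [wait]  node(6,6) S=312.7995 payoff=0.0000 vs cont=0.0000 → 0.0000 [wait]  ⇒ S*(6)=74.2415
t_5: node(5,0) S=83.6948 payoff=28.7652 vs cont=27.7843 → 28.7652 [stop]  node(5,1) S=106.3657 payoff=6.0943 vs cont=11.7300 → 11.7300 [wait]  node(5,2) S=135.1776 payoff=0.0000 vs cont=2.9288 → 2.9288 [wait]  node(5,3) S=171.7940 payoff=0.0000 vs cont=0.3075 → 0.3075 [wait]  node(5,4) S=218.3289 payoff=0.0000 vs cont=0.0000 → 0.0000 [wait]  node(5,5) S=277.4690 payoff=0.0000 vs cont=0.0000 → 0.0000 [wait]  ⇒ S*(5)=83.6948
t_4: node(4,0) S=94.3518 payoff=18.1082 vs cont=19.6642 → 19.6642 [wait]  node(4,1) S=119.9094 payoff=0.0000 vs cont=7.0653 → 7.0653 [wait]  node(4,2) S=152.3900 payoff=0.0000 vs cont=1.5462 → 1.5462 [wait]  node(4,3) S=193.6688 payoff=0.0000 vs cont=0.1458 → 0.1458 [wait]  node(4,4) S=246.1291 payoff=0.0000 vs cont=0.0000 → 0.0000 [wait]  ⇒ S*(4)=-
t_3: node(3,0) S=106.3657 payoff=6.0943 vs cont=12.9524 → 12.9524 [wait]  node(3,1) S=135.1776 payoff=0.0000 vs cont=4.1436 → 4.1436 [wait]  node(3,2) S=171.7940 payoff=0.0000 vs cont=0.8078 → 0.8078 [wait]  node(3,3) S=218.3289 payoff=0.0000 vs cont=0.0691 → 0.0691 [wait]  ⇒ S*(3)=-
t_2: node(2,0) S=119.9094 payoff=0.0000 vs cont=8.2692 → 8.2692 [wait]  node(2,1) S=152.3900 payoff=0.0000 vs cont=2.3792 → 2.3792 [wait]  node(2,2) S=193.6688 payoff=0.0000 vs cont=0.4184 → 0.4184 [wait]  ⇒ S*(2)=-
t_1: node(1,0) S=135.1776 payoff=0.0000 vs cont=5.1425 → 5.1425 [wait]  node(1,1) S=171.7940 payoff=0.0000 vs cont=1.3428 → 1.3428 [wait]  ⇒ S*(1)=-
t_0: node(0,0) S=152.3900 payoff=0.0000 vs cont=3.1277 → 3.1277 [wait]  ⇒ S*(0)=-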